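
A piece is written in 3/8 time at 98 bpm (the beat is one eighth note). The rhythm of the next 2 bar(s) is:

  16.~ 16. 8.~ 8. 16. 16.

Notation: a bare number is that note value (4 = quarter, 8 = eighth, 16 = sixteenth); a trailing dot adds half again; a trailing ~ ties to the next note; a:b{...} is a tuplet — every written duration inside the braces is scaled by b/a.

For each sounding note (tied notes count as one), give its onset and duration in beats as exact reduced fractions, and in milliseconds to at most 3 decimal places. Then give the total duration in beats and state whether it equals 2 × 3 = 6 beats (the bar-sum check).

1) 0.0ms=0b +918.367ms=3/2b
2) 918.367ms=3/2b +1836.735ms=3b
3) 2755.102ms=9/2b +459.184ms=3/4b
4) 3214.286ms=21/4b +459.184ms=3/4b
Σ=6b of 6 (98bpm 3/8) — PASS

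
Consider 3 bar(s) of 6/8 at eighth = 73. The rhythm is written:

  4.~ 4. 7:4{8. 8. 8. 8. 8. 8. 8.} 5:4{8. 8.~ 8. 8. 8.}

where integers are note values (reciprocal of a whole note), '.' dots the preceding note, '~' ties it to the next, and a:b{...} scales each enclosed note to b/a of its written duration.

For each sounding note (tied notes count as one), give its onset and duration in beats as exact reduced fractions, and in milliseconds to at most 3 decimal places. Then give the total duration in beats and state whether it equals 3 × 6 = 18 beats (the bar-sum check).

1) 0.0ms=0b +4931.507ms=6b
2) 4931.507ms=6b +704.501ms=6/7b
3) 5636.008ms=48/7b +704.501ms=6/7b
4) 6340.509ms=54/7b +704.501ms=6/7b
5) 7045.01ms=60/7b +704.501ms=6/7b
6) 7749.511ms=66/7b +704.501ms=6/7b
7) 8454.012ms=72/7b +704.501ms=6/7b
8) 9158.513ms=78/7b +704.501ms=6/7b
9) 9863.014ms=12b +986.301ms=6/5b
10) 10849.315ms=66/5b +1972.603ms=12/5b
11) 12821.918ms=78/5b +986.301ms=6/5b
12) 13808.219ms=84/5b +986.301ms=6/5b
Σ=18b of 18 (73bpm 6/8) — PASS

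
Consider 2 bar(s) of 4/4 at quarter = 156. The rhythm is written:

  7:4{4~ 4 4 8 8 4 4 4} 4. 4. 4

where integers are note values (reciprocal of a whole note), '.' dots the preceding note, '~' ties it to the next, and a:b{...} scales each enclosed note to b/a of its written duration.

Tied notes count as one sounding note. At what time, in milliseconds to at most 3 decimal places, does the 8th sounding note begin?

note 8 onset = 4b = 1538.462ms

1. 0.0ms @ 0 + 439.56ms (8/7)
2. 439.56ms @ 8/7 + 219.78ms (4/7)
3. 659.341ms @ 12/7 + 109.89ms (2/7)
4. 769.231ms @ 2 + 109.89ms (2/7)
5. 879.121ms @ 16/7 + 219.78ms (4/7)
6. 1098.901ms @ 20/7 + 219.78ms (4/7)
7. 1318.681ms @ 24/7 + 219.78ms (4/7)
8. 1538.462ms @ 4 + 576.923ms (3/2)
9. 2115.385ms @ 11/2 + 576.923ms (3/2)
10. 2692.308ms @ 7 + 384.615ms (1)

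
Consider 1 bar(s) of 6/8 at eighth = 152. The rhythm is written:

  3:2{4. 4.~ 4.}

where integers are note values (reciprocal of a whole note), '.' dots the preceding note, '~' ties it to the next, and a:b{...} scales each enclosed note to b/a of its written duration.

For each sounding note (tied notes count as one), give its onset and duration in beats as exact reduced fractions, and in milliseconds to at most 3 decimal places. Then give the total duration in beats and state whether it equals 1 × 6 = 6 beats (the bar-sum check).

1) 0.0ms=0b +789.474ms=2b
2) 789.474ms=2b +1578.947ms=4b
Σ=6b of 6 (152bpm 6/8) — PASS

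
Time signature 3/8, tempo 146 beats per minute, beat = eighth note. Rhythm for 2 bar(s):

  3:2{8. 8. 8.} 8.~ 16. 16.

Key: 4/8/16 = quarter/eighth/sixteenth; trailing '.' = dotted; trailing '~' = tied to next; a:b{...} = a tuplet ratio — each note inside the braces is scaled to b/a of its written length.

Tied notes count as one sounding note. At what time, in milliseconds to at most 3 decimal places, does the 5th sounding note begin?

1. 0.0ms @ 0 + 410.959ms (1)
2. 410.959ms @ 1 + 410.959ms (1)
3. 821.918ms @ 2 + 410.959ms (1)
4. 1232.877ms @ 3 + 924.658ms (9/4)
5. 2157.534ms @ 21/4 + 308.219ms (3/4)

note 5 onset = 21/4b = 2157.534ms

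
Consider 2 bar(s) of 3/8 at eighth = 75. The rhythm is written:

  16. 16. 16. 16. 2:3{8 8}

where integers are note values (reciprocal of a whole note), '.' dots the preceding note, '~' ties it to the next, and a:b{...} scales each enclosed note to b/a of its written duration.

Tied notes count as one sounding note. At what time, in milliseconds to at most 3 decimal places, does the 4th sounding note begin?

1. 0.0ms @ 0 + 600.0ms (3/4)
2. 600.0ms @ 3/4 + 600.0ms (3/4)
3. 1200.0ms @ 3/2 + 600.0ms (3/4)
4. 1800.0ms @ 9/4 + 600.0ms (3/4)
5. 2400.0ms @ 3 + 1200.0ms (3/2)
6. 3600.0ms @ 9/2 + 1200.0ms (3/2)

note 4 onset = 9/4b = 1800.0ms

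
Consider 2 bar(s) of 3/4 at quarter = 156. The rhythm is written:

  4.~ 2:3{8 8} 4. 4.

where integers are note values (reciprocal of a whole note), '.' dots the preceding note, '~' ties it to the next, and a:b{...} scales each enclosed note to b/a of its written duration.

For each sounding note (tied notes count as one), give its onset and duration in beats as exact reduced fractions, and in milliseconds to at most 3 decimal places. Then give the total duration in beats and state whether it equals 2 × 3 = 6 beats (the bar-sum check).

1) 0.0ms=0b +865.385ms=9/4b
2) 865.385ms=9/4b +288.462ms=3/4b
3) 1153.846ms=3b +576.923ms=3/2b
4) 1730.769ms=9/2b +576.923ms=3/2b
Σ=6b of 6 (156bpm 3/4) — PASS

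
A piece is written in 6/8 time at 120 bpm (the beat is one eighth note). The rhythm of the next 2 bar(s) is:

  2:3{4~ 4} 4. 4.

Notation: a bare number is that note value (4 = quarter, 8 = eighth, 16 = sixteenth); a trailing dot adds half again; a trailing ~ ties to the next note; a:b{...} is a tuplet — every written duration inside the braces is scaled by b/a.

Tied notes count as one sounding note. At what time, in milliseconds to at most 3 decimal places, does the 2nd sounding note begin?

1. 0.0ms @ 0 + 3000.0ms (6)
2. 3000.0ms @ 6 + 1500.0ms (3)
3. 4500.0ms @ 9 + 1500.0ms (3)

note 2 onset = 6b = 3000.0ms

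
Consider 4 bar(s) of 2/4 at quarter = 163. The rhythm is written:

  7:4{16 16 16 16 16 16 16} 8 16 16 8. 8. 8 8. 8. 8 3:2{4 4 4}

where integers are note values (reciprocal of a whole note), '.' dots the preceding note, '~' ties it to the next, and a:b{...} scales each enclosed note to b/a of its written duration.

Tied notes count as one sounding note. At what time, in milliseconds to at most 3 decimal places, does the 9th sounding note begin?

note 9 onset = 3/2b = 552.147ms

1. 0.0ms @ 0 + 52.585ms (1/7)
2. 52.585ms @ 1/7 + 52.585ms (1/7)
3. 105.171ms @ 2/7 + 52.585ms (1/7)
4. 157.756ms @ 3/7 + 52.585ms (1/7)
5. 210.342ms @ 4/7 + 52.585ms (1/7)
6. 262.927ms @ 5/7 + 52.585ms (1/7)
7. 315.513ms @ 6/7 + 52.585ms (1/7)
8. 368.098ms @ 1 + 184.049ms (1/2)
9. 552.147ms @ 3/2 + 92.025ms (1/4)
10. 644.172ms @ 7/4 + 92.025ms (1/4)
11. 736.196ms @ 2 + 276.074ms (3/4)
12. 1012.27ms @ 11/4 + 276.074ms (3/4)
13. 1288.344ms @ 7/2 + 184.049ms (1/2)
14. 1472.393ms @ 4 + 276.074ms (3/4)
15. 1748.466ms @ 19/4 + 276.074ms (3/4)
16. 2024.54ms @ 11/2 + 184.049ms (1/2)
17. 2208.589ms @ 6 + 245.399ms (2/3)
18. 2453.988ms @ 20/3 + 245.399ms (2/3)
19. 2699.387ms @ 22/3 + 245.399ms (2/3)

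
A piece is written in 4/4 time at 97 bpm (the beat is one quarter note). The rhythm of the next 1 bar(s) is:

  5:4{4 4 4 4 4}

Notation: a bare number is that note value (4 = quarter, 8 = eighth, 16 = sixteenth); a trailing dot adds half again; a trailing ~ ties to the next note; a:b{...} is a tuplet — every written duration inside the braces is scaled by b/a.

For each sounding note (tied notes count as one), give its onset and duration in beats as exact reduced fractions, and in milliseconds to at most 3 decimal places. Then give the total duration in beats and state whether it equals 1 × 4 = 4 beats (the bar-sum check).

1) 0.0ms=0b +494.845ms=4/5b
2) 494.845ms=4/5b +494.845ms=4/5b
3) 989.691ms=8/5b +494.845ms=4/5b
4) 1484.536ms=12/5b +494.845ms=4/5b
5) 1979.381ms=16/5b +494.845ms=4/5b
Σ=4b of 4 (97bpm 4/4) — PASS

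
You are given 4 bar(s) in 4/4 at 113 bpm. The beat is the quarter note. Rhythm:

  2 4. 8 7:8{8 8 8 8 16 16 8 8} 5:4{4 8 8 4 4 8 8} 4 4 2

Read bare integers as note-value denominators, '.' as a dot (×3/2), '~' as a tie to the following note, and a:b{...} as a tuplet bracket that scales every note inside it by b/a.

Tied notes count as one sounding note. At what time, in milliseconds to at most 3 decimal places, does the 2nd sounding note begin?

note 2 onset = 2b = 1061.947ms

1. 0.0ms @ 0 + 1061.947ms (2)
2. 1061.947ms @ 2 + 796.46ms (3/2)
3. 1858.407ms @ 7/2 + 265.487ms (1/2)
4. 2123.894ms @ 4 + 303.413ms (4/7)
5. 2427.307ms @ 32/7 + 303.413ms (4/7)
6. 2730.721ms @ 36/7 + 303.413ms (4/7)
7. 3034.134ms @ 40/7 + 303.413ms (4/7)
8. 3337.547ms @ 44/7 + 151.707ms (2/7)
9. 3489.254ms @ 46/7 + 151.707ms (2/7)
10. 3640.961ms @ 48/7 + 303.413ms (4/7)
11. 3944.374ms @ 52/7 + 303.413ms (4/7)
12. 4247.788ms @ 8 + 424.779ms (4/5)
13. 4672.566ms @ 44/5 + 212.389ms (2/5)
14. 4884.956ms @ 46/5 + 212.389ms (2/5)
15. 5097.345ms @ 48/5 + 424.779ms (4/5)
16. 5522.124ms @ 52/5 + 424.779ms (4/5)
17. 5946.903ms @ 56/5 + 212.389ms (2/5)
18. 6159.292ms @ 58/5 + 212.389ms (2/5)
19. 6371.681ms @ 12 + 530.973ms (1)
20. 6902.655ms @ 13 + 530.973ms (1)
21. 7433.628ms @ 14 + 1061.947ms (2)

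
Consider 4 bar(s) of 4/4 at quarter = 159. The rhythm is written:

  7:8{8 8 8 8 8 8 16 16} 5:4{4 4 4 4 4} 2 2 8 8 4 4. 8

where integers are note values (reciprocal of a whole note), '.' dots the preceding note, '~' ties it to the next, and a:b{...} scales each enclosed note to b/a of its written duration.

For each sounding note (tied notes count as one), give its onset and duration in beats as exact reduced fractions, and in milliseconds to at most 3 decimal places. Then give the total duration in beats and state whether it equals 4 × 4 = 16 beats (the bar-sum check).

1) 0.0ms=0b +215.633ms=4/7b
2) 215.633ms=4/7b +215.633ms=4/7b
3) 431.267ms=8/7b +215.633ms=4/7b
4) 646.9ms=12/7b +215.633ms=4/7b
5) 862.534ms=16/7b +215.633ms=4/7b
6) 1078.167ms=20/7b +215.633ms=4/7b
7) 1293.801ms=24/7b +107.817ms=2/7b
8) 1401.617ms=26/7b +107.817ms=2/7b
9) 1509.434ms=4b +301.887ms=4/5b
10) 1811.321ms=24/5b +301.887ms=4/5b
11) 2113.208ms=28/5b +301.887ms=4/5b
12) 2415.094ms=32/5b +301.887ms=4/5b
13) 2716.981ms=36/5b +301.887ms=4/5b
14) 3018.868ms=8b +754.717ms=2b
15) 3773.585ms=10b +754.717ms=2b
16) 4528.302ms=12b +188.679ms=1/2b
17) 4716.981ms=25/2b +188.679ms=1/2b
18) 4905.66ms=13b +377.358ms=1b
19) 5283.019ms=14b +566.038ms=3/2b
20) 5849.057ms=31/2b +188.679ms=1/2b
Σ=16b of 16 (159bpm 4/4) — PASS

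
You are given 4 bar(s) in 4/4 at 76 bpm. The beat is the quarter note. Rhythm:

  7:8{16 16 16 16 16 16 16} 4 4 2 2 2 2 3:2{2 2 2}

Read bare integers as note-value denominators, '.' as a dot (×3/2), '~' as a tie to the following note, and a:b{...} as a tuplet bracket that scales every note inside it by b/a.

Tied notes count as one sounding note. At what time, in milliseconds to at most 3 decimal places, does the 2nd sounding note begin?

1. 0.0ms @ 0 + 225.564ms (2/7)
2. 225.564ms @ 2/7 + 225.564ms (2/7)
3. 451.128ms @ 4/7 + 225.564ms (2/7)
4. 676.692ms @ 6/7 + 225.564ms (2/7)
5. 902.256ms @ 8/7 + 225.564ms (2/7)
6. 1127.82ms @ 10/7 + 225.564ms (2/7)
7. 1353.383ms @ 12/7 + 225.564ms (2/7)
8. 1578.947ms @ 2 + 789.474ms (1)
9. 2368.421ms @ 3 + 789.474ms (1)
10. 3157.895ms @ 4 + 1578.947ms (2)
11. 4736.842ms @ 6 + 1578.947ms (2)
12. 6315.789ms @ 8 + 1578.947ms (2)
13. 7894.737ms @ 10 + 1578.947ms (2)
14. 9473.684ms @ 12 + 1052.632ms (4/3)
15. 10526.316ms @ 40/3 + 1052.632ms (4/3)
16. 11578.947ms @ 44/3 + 1052.632ms (4/3)

note 2 onset = 2/7b = 225.564ms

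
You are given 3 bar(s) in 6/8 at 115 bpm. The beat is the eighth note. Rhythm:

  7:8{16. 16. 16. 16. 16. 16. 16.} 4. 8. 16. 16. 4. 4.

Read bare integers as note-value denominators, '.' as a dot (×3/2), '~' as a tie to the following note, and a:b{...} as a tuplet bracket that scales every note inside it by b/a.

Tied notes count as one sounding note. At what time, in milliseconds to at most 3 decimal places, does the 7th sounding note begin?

1. 0.0ms @ 0 + 447.205ms (6/7)
2. 447.205ms @ 6/7 + 447.205ms (6/7)
3. 894.41ms @ 12/7 + 447.205ms (6/7)
4. 1341.615ms @ 18/7 + 447.205ms (6/7)
5. 1788.82ms @ 24/7 + 447.205ms (6/7)
6. 2236.025ms @ 30/7 + 447.205ms (6/7)
7. 2683.23ms @ 36/7 + 447.205ms (6/7)
8. 3130.435ms @ 6 + 1565.217ms (3)
9. 4695.652ms @ 9 + 782.609ms (3/2)
10. 5478.261ms @ 21/2 + 391.304ms (3/4)
11. 5869.565ms @ 45/4 + 391.304ms (3/4)
12. 6260.87ms @ 12 + 1565.217ms (3)
13. 7826.087ms @ 15 + 1565.217ms (3)

note 7 onset = 36/7b = 2683.23ms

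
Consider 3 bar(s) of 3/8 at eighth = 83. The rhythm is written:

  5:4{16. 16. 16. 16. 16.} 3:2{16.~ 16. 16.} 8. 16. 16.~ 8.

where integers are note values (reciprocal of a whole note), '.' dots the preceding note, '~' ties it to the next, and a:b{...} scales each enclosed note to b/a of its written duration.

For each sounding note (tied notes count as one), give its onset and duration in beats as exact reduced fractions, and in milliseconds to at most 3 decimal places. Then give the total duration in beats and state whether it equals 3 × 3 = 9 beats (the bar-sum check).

1) 0.0ms=0b +433.735ms=3/5b
2) 433.735ms=3/5b +433.735ms=3/5b
3) 867.47ms=6/5b +433.735ms=3/5b
4) 1301.205ms=9/5b +433.735ms=3/5b
5) 1734.94ms=12/5b +433.735ms=3/5b
6) 2168.675ms=3b +722.892ms=1b
7) 2891.566ms=4b +361.446ms=1/2b
8) 3253.012ms=9/2b +1084.337ms=3/2b
9) 4337.349ms=6b +542.169ms=3/4b
10) 4879.518ms=27/4b +1626.506ms=9/4b
Σ=9b of 9 (83bpm 3/8) — PASS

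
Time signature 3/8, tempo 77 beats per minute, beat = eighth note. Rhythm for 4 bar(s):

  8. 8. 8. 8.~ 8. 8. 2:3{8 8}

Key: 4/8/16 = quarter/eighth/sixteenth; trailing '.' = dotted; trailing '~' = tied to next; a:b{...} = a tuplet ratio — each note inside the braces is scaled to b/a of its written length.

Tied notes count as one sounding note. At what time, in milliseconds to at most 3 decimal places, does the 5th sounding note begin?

1. 0.0ms @ 0 + 1168.831ms (3/2)
2. 1168.831ms @ 3/2 + 1168.831ms (3/2)
3. 2337.662ms @ 3 + 1168.831ms (3/2)
4. 3506.494ms @ 9/2 + 2337.662ms (3)
5. 5844.156ms @ 15/2 + 1168.831ms (3/2)
6. 7012.987ms @ 9 + 1168.831ms (3/2)
7. 8181.818ms @ 21/2 + 1168.831ms (3/2)

note 5 onset = 15/2b = 5844.156ms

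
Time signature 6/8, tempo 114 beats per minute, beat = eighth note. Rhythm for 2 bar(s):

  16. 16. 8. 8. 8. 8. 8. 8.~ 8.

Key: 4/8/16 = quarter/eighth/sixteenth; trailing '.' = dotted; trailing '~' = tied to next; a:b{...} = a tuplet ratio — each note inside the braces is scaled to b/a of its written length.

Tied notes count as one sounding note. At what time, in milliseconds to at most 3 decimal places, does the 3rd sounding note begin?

1. 0.0ms @ 0 + 394.737ms (3/4)
2. 394.737ms @ 3/4 + 394.737ms (3/4)
3. 789.474ms @ 3/2 + 789.474ms (3/2)
4. 1578.947ms @ 3 + 789.474ms (3/2)
5. 2368.421ms @ 9/2 + 789.474ms (3/2)
6. 3157.895ms @ 6 + 789.474ms (3/2)
7. 3947.368ms @ 15/2 + 789.474ms (3/2)
8. 4736.842ms @ 9 + 1578.947ms (3)

note 3 onset = 3/2b = 789.474ms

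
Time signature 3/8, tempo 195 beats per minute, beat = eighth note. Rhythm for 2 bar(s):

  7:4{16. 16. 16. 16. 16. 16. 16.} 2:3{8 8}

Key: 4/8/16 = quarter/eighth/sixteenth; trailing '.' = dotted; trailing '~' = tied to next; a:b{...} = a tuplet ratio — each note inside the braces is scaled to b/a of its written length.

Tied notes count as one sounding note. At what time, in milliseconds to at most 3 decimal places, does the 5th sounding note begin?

1. 0.0ms @ 0 + 131.868ms (3/7)
2. 131.868ms @ 3/7 + 131.868ms (3/7)
3. 263.736ms @ 6/7 + 131.868ms (3/7)
4. 395.604ms @ 9/7 + 131.868ms (3/7)
5. 527.473ms @ 12/7 + 131.868ms (3/7)
6. 659.341ms @ 15/7 + 131.868ms (3/7)
7. 791.209ms @ 18/7 + 131.868ms (3/7)
8. 923.077ms @ 3 + 461.538ms (3/2)
9. 1384.615ms @ 9/2 + 461.538ms (3/2)

note 5 onset = 12/7b = 527.473ms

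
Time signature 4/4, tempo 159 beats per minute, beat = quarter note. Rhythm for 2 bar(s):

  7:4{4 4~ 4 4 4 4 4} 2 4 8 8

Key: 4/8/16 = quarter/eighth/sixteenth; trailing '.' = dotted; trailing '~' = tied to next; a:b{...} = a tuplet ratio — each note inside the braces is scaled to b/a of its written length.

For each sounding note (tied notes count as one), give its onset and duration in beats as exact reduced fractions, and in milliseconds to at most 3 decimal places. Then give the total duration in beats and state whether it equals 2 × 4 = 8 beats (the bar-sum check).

1) 0.0ms=0b +215.633ms=4/7b
2) 215.633ms=4/7b +431.267ms=8/7b
3) 646.9ms=12/7b +215.633ms=4/7b
4) 862.534ms=16/7b +215.633ms=4/7b
5) 1078.167ms=20/7b +215.633ms=4/7b
6) 1293.801ms=24/7b +215.633ms=4/7b
7) 1509.434ms=4b +754.717ms=2b
8) 2264.151ms=6b +377.358ms=1b
9) 2641.509ms=7b +188.679ms=1/2b
10) 2830.189ms=15/2b +188.679ms=1/2b
Σ=8b of 8 (159bpm 4/4) — PASS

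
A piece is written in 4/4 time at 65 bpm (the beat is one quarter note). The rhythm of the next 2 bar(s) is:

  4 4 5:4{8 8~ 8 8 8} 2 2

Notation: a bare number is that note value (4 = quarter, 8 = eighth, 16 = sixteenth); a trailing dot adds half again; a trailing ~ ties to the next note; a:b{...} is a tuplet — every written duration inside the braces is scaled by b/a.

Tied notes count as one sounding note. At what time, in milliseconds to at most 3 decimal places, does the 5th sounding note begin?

1. 0.0ms @ 0 + 923.077ms (1)
2. 923.077ms @ 1 + 923.077ms (1)
3. 1846.154ms @ 2 + 369.231ms (2/5)
4. 2215.385ms @ 12/5 + 738.462ms (4/5)
5. 2953.846ms @ 16/5 + 369.231ms (2/5)
6. 3323.077ms @ 18/5 + 369.231ms (2/5)
7. 3692.308ms @ 4 + 1846.154ms (2)
8. 5538.462ms @ 6 + 1846.154ms (2)

note 5 onset = 16/5b = 2953.846ms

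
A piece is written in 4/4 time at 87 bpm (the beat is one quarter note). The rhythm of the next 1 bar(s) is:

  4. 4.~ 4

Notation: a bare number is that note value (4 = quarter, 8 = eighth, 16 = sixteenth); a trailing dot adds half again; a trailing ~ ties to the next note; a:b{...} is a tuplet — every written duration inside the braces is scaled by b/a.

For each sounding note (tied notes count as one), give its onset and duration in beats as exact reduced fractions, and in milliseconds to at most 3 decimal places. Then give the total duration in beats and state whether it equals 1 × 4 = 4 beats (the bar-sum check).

1) 0.0ms=0b +1034.483ms=3/2b
2) 1034.483ms=3/2b +1724.138ms=5/2b
Σ=4b of 4 (87bpm 4/4) — PASS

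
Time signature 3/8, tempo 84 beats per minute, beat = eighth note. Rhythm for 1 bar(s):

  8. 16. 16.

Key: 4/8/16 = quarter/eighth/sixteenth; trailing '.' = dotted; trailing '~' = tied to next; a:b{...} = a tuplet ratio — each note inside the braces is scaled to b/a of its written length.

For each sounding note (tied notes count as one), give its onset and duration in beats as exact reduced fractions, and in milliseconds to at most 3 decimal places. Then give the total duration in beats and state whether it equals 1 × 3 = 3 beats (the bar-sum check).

1) 0.0ms=0b +1071.429ms=3/2b
2) 1071.429ms=3/2b +535.714ms=3/4b
3) 1607.143ms=9/4b +535.714ms=3/4b
Σ=3b of 3 (84bpm 3/8) — PASS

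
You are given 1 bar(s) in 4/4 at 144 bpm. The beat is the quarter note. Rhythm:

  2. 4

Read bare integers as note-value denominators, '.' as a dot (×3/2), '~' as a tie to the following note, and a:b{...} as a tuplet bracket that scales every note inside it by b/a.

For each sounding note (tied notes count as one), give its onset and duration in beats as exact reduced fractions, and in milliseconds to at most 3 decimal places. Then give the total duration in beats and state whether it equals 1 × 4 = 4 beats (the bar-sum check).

1) 0.0ms=0b +1250.0ms=3b
2) 1250.0ms=3b +416.667ms=1b
Σ=4b of 4 (144bpm 4/4) — PASS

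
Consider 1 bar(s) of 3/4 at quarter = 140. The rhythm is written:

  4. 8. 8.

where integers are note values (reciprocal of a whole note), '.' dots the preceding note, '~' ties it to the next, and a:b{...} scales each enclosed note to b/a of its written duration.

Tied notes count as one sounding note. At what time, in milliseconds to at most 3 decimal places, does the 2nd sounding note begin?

1. 0.0ms @ 0 + 642.857ms (3/2)
2. 642.857ms @ 3/2 + 321.429ms (3/4)
3. 964.286ms @ 9/4 + 321.429ms (3/4)

note 2 onset = 3/2b = 642.857ms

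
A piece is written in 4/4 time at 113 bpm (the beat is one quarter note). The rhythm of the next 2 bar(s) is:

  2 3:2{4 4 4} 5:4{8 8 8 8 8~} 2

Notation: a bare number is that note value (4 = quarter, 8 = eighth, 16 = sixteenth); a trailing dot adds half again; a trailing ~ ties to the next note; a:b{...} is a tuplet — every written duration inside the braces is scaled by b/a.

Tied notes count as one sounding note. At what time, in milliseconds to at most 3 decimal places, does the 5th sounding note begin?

note 5 onset = 4b = 2123.894ms

1. 0.0ms @ 0 + 1061.947ms (2)
2. 1061.947ms @ 2 + 353.982ms (2/3)
3. 1415.929ms @ 8/3 + 353.982ms (2/3)
4. 1769.912ms @ 10/3 + 353.982ms (2/3)
5. 2123.894ms @ 4 + 212.389ms (2/5)
6. 2336.283ms @ 22/5 + 212.389ms (2/5)
7. 2548.673ms @ 24/5 + 212.389ms (2/5)
8. 2761.062ms @ 26/5 + 212.389ms (2/5)
9. 2973.451ms @ 28/5 + 1274.336ms (12/5)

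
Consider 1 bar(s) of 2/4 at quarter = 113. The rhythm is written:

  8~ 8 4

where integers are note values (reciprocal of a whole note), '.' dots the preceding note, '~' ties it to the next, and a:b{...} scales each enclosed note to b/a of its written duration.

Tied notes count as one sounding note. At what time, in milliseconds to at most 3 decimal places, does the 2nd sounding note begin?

1. 0.0ms @ 0 + 530.973ms (1)
2. 530.973ms @ 1 + 530.973ms (1)

note 2 onset = 1b = 530.973ms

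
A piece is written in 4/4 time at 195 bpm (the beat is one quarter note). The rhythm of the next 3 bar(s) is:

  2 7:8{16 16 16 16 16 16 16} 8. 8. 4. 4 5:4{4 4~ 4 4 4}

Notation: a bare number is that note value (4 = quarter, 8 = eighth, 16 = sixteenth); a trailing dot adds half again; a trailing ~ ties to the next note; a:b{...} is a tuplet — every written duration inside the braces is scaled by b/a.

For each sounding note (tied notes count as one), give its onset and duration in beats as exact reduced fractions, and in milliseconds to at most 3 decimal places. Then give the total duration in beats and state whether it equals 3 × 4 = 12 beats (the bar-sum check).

1) 0.0ms=0b +615.385ms=2b
2) 615.385ms=2b +87.912ms=2/7b
3) 703.297ms=16/7b +87.912ms=2/7b
4) 791.209ms=18/7b +87.912ms=2/7b
5) 879.121ms=20/7b +87.912ms=2/7b
6) 967.033ms=22/7b +87.912ms=2/7b
7) 1054.945ms=24/7b +87.912ms=2/7b
8) 1142.857ms=26/7b +87.912ms=2/7b
9) 1230.769ms=4b +230.769ms=3/4b
10) 1461.538ms=19/4b +230.769ms=3/4b
11) 1692.308ms=11/2b +461.538ms=3/2b
12) 2153.846ms=7b +307.692ms=1b
13) 2461.538ms=8b +246.154ms=4/5b
14) 2707.692ms=44/5b +492.308ms=8/5b
15) 3200.0ms=52/5b +246.154ms=4/5b
16) 3446.154ms=56/5b +246.154ms=4/5b
Σ=12b of 12 (195bpm 4/4) — PASS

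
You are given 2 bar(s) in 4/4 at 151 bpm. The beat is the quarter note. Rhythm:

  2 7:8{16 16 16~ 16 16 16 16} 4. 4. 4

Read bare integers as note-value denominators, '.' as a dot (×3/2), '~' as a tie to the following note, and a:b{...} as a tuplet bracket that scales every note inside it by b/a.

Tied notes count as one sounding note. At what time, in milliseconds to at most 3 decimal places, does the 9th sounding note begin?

1. 0.0ms @ 0 + 794.702ms (2)
2. 794.702ms @ 2 + 113.529ms (2/7)
3. 908.231ms @ 16/7 + 113.529ms (2/7)
4. 1021.76ms @ 18/7 + 227.058ms (4/7)
5. 1248.817ms @ 22/7 + 113.529ms (2/7)
6. 1362.346ms @ 24/7 + 113.529ms (2/7)
7. 1475.875ms @ 26/7 + 113.529ms (2/7)
8. 1589.404ms @ 4 + 596.026ms (3/2)
9. 2185.43ms @ 11/2 + 596.026ms (3/2)
10. 2781.457ms @ 7 + 397.351ms (1)

note 9 onset = 11/2b = 2185.43ms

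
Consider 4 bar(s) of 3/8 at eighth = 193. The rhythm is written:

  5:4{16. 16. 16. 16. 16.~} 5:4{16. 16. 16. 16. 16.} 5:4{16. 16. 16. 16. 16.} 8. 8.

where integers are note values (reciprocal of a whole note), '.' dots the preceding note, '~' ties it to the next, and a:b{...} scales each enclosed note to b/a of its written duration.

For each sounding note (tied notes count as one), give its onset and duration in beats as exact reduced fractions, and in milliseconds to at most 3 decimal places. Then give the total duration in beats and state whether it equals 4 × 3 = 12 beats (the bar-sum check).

1) 0.0ms=0b +186.528ms=3/5b
2) 186.528ms=3/5b +186.528ms=3/5b
3) 373.057ms=6/5b +186.528ms=3/5b
4) 559.585ms=9/5b +186.528ms=3/5b
5) 746.114ms=12/5b +373.057ms=6/5b
6) 1119.171ms=18/5b +186.528ms=3/5b
7) 1305.699ms=21/5b +186.528ms=3/5b
8) 1492.228ms=24/5b +186.528ms=3/5b
9) 1678.756ms=27/5b +186.528ms=3/5b
10) 1865.285ms=6b +186.528ms=3/5b
11) 2051.813ms=33/5b +186.528ms=3/5b
12) 2238.342ms=36/5b +186.528ms=3/5b
13) 2424.87ms=39/5b +186.528ms=3/5b
14) 2611.399ms=42/5b +186.528ms=3/5b
15) 2797.927ms=9b +466.321ms=3/2b
16) 3264.249ms=21/2b +466.321ms=3/2b
Σ=12b of 12 (193bpm 3/8) — PASS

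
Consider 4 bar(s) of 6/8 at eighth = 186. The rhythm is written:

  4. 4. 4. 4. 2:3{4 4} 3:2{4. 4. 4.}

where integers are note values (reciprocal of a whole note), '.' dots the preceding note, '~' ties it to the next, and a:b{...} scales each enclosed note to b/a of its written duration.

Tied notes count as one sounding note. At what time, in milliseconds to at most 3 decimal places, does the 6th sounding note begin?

note 6 onset = 15b = 4838.71ms

1. 0.0ms @ 0 + 967.742ms (3)
2. 967.742ms @ 3 + 967.742ms (3)
3. 1935.484ms @ 6 + 967.742ms (3)
4. 2903.226ms @ 9 + 967.742ms (3)
5. 3870.968ms @ 12 + 967.742ms (3)
6. 4838.71ms @ 15 + 967.742ms (3)
7. 5806.452ms @ 18 + 645.161ms (2)
8. 6451.613ms @ 20 + 645.161ms (2)
9. 7096.774ms @ 22 + 645.161ms (2)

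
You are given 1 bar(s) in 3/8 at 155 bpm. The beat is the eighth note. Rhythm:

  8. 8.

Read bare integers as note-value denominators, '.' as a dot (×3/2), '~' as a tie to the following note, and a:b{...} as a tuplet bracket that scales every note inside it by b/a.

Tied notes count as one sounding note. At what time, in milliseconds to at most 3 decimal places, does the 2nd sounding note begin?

1. 0.0ms @ 0 + 580.645ms (3/2)
2. 580.645ms @ 3/2 + 580.645ms (3/2)

note 2 onset = 3/2b = 580.645ms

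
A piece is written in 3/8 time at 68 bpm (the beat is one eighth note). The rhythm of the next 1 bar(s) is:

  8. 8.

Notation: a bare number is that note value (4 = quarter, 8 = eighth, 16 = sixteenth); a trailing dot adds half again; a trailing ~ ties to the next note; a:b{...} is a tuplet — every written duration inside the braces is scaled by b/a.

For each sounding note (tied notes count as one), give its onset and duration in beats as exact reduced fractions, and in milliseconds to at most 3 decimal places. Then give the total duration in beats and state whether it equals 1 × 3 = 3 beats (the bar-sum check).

1) 0.0ms=0b +1323.529ms=3/2b
2) 1323.529ms=3/2b +1323.529ms=3/2b
Σ=3b of 3 (68bpm 3/8) — PASS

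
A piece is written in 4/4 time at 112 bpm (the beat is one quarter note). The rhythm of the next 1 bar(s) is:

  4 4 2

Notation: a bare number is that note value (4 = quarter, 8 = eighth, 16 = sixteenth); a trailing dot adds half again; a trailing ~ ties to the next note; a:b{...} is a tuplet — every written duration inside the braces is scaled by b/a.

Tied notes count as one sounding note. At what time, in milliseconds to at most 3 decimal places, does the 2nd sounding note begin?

1. 0.0ms @ 0 + 535.714ms (1)
2. 535.714ms @ 1 + 535.714ms (1)
3. 1071.429ms @ 2 + 1071.429ms (2)

note 2 onset = 1b = 535.714ms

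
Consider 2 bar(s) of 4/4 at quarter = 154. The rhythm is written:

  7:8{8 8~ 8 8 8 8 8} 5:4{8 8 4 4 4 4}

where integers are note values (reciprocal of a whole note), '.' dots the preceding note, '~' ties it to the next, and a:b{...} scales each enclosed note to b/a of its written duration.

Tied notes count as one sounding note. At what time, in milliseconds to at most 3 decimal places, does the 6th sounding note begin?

note 6 onset = 24/7b = 1335.807ms

1. 0.0ms @ 0 + 222.635ms (4/7)
2. 222.635ms @ 4/7 + 445.269ms (8/7)
3. 667.904ms @ 12/7 + 222.635ms (4/7)
4. 890.538ms @ 16/7 + 222.635ms (4/7)
5. 1113.173ms @ 20/7 + 222.635ms (4/7)
6. 1335.807ms @ 24/7 + 222.635ms (4/7)
7. 1558.442ms @ 4 + 155.844ms (2/5)
8. 1714.286ms @ 22/5 + 155.844ms (2/5)
9. 1870.13ms @ 24/5 + 311.688ms (4/5)
10. 2181.818ms @ 28/5 + 311.688ms (4/5)
11. 2493.506ms @ 32/5 + 311.688ms (4/5)
12. 2805.195ms @ 36/5 + 311.688ms (4/5)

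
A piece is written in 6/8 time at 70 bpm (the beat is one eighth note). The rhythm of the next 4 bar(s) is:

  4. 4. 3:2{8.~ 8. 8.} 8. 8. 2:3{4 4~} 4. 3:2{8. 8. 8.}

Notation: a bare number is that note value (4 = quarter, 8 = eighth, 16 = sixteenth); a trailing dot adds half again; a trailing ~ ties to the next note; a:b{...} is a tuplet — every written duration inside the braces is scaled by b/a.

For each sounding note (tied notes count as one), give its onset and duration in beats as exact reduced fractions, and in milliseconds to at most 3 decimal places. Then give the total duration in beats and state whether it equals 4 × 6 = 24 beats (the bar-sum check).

1) 0.0ms=0b +2571.429ms=3b
2) 2571.429ms=3b +2571.429ms=3b
3) 5142.857ms=6b +1714.286ms=2b
4) 6857.143ms=8b +857.143ms=1b
5) 7714.286ms=9b +1285.714ms=3/2b
6) 9000.0ms=21/2b +1285.714ms=3/2b
7) 10285.714ms=12b +2571.429ms=3b
8) 12857.143ms=15b +5142.857ms=6b
9) 18000.0ms=21b +857.143ms=1b
10) 18857.143ms=22b +857.143ms=1b
11) 19714.286ms=23b +857.143ms=1b
Σ=24b of 24 (70bpm 6/8) — PASS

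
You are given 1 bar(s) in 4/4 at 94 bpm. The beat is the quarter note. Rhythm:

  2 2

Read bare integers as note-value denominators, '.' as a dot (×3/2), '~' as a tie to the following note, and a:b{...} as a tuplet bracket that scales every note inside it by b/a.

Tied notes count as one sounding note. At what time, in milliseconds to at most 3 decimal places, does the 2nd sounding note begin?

1. 0.0ms @ 0 + 1276.596ms (2)
2. 1276.596ms @ 2 + 1276.596ms (2)

note 2 onset = 2b = 1276.596ms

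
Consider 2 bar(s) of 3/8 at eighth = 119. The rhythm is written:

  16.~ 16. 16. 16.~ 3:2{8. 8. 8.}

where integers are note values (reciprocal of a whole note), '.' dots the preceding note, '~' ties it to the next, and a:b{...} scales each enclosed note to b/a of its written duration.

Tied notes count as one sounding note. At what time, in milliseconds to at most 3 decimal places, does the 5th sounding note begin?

1. 0.0ms @ 0 + 756.303ms (3/2)
2. 756.303ms @ 3/2 + 378.151ms (3/4)
3. 1134.454ms @ 9/4 + 882.353ms (7/4)
4. 2016.807ms @ 4 + 504.202ms (1)
5. 2521.008ms @ 5 + 504.202ms (1)

note 5 onset = 5b = 2521.008ms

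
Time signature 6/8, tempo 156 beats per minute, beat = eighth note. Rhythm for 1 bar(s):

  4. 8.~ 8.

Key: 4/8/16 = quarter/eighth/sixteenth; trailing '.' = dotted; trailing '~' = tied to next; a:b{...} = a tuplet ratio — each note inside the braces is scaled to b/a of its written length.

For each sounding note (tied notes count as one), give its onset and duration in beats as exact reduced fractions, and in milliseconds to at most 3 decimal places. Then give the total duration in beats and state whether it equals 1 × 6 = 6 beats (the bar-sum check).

1) 0.0ms=0b +1153.846ms=3b
2) 1153.846ms=3b +1153.846ms=3b
Σ=6b of 6 (156bpm 6/8) — PASS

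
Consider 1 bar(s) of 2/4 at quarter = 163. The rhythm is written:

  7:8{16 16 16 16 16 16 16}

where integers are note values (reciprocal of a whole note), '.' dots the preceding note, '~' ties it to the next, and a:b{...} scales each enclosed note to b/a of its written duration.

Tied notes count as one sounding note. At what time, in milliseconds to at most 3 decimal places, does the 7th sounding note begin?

1. 0.0ms @ 0 + 105.171ms (2/7)
2. 105.171ms @ 2/7 + 105.171ms (2/7)
3. 210.342ms @ 4/7 + 105.171ms (2/7)
4. 315.513ms @ 6/7 + 105.171ms (2/7)
5. 420.684ms @ 8/7 + 105.171ms (2/7)
6. 525.855ms @ 10/7 + 105.171ms (2/7)
7. 631.025ms @ 12/7 + 105.171ms (2/7)

note 7 onset = 12/7b = 631.025ms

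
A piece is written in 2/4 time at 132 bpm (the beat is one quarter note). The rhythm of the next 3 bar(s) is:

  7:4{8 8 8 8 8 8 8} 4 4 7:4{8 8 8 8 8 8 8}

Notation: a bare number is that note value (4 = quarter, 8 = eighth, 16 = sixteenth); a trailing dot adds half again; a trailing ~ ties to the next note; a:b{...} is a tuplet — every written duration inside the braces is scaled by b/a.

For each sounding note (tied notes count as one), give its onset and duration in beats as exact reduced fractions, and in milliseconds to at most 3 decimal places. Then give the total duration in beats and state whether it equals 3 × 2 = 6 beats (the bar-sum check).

1) 0.0ms=0b +129.87ms=2/7b
2) 129.87ms=2/7b +129.87ms=2/7b
3) 259.74ms=4/7b +129.87ms=2/7b
4) 389.61ms=6/7b +129.87ms=2/7b
5) 519.481ms=8/7b +129.87ms=2/7b
6) 649.351ms=10/7b +129.87ms=2/7b
7) 779.221ms=12/7b +129.87ms=2/7b
8) 909.091ms=2b +454.545ms=1b
9) 1363.636ms=3b +454.545ms=1b
10) 1818.182ms=4b +129.87ms=2/7b
11) 1948.052ms=30/7b +129.87ms=2/7b
12) 2077.922ms=32/7b +129.87ms=2/7b
13) 2207.792ms=34/7b +129.87ms=2/7b
14) 2337.662ms=36/7b +129.87ms=2/7b
15) 2467.532ms=38/7b +129.87ms=2/7b
16) 2597.403ms=40/7b +129.87ms=2/7b
Σ=6b of 6 (132bpm 2/4) — PASS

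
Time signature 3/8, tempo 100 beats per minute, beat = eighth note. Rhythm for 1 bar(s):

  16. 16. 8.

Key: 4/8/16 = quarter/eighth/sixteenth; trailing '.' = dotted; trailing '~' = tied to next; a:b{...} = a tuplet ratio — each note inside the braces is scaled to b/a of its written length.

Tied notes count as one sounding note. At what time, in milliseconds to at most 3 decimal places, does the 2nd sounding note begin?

1. 0.0ms @ 0 + 450.0ms (3/4)
2. 450.0ms @ 3/4 + 450.0ms (3/4)
3. 900.0ms @ 3/2 + 900.0ms (3/2)

note 2 onset = 3/4b = 450.0ms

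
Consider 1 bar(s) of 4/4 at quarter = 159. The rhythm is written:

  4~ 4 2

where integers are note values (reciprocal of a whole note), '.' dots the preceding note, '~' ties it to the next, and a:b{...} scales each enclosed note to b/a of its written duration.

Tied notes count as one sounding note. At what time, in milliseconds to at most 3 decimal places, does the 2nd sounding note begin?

1. 0.0ms @ 0 + 754.717ms (2)
2. 754.717ms @ 2 + 754.717ms (2)

note 2 onset = 2b = 754.717ms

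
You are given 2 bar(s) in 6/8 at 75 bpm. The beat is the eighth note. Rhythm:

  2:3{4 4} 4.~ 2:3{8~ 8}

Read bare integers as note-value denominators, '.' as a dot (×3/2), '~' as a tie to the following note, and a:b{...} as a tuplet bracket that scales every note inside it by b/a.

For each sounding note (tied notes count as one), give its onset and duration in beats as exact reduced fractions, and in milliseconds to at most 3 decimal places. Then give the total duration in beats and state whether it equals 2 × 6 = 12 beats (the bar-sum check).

1) 0.0ms=0b +2400.0ms=3b
2) 2400.0ms=3b +2400.0ms=3b
3) 4800.0ms=6b +4800.0ms=6b
Σ=12b of 12 (75bpm 6/8) — PASS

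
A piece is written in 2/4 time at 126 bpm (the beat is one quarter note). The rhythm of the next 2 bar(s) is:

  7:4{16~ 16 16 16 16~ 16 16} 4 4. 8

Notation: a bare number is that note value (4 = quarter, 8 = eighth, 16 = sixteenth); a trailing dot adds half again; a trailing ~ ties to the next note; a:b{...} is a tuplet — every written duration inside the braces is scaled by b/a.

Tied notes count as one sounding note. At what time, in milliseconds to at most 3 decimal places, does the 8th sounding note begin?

note 8 onset = 7/2b = 1666.667ms

1. 0.0ms @ 0 + 136.054ms (2/7)
2. 136.054ms @ 2/7 + 68.027ms (1/7)
3. 204.082ms @ 3/7 + 68.027ms (1/7)
4. 272.109ms @ 4/7 + 136.054ms (2/7)
5. 408.163ms @ 6/7 + 68.027ms (1/7)
6. 476.19ms @ 1 + 476.19ms (1)
7. 952.381ms @ 2 + 714.286ms (3/2)
8. 1666.667ms @ 7/2 + 238.095ms (1/2)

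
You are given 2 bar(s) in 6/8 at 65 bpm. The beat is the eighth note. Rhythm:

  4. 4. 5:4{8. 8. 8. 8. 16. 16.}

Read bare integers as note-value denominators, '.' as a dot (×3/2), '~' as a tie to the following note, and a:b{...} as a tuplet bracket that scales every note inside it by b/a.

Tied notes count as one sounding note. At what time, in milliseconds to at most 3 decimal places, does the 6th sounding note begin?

1. 0.0ms @ 0 + 2769.231ms (3)
2. 2769.231ms @ 3 + 2769.231ms (3)
3. 5538.462ms @ 6 + 1107.692ms (6/5)
4. 6646.154ms @ 36/5 + 1107.692ms (6/5)
5. 7753.846ms @ 42/5 + 1107.692ms (6/5)
6. 8861.538ms @ 48/5 + 1107.692ms (6/5)
7. 9969.231ms @ 54/5 + 553.846ms (3/5)
8. 10523.077ms @ 57/5 + 553.846ms (3/5)

note 6 onset = 48/5b = 8861.538ms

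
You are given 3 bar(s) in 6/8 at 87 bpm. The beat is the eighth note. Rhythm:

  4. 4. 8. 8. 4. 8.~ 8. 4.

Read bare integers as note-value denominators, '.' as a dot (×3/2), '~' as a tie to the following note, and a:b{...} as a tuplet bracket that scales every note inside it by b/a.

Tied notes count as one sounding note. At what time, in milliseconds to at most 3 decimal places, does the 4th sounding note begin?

1. 0.0ms @ 0 + 2068.966ms (3)
2. 2068.966ms @ 3 + 2068.966ms (3)
3. 4137.931ms @ 6 + 1034.483ms (3/2)
4. 5172.414ms @ 15/2 + 1034.483ms (3/2)
5. 6206.897ms @ 9 + 2068.966ms (3)
6. 8275.862ms @ 12 + 2068.966ms (3)
7. 10344.828ms @ 15 + 2068.966ms (3)

note 4 onset = 15/2b = 5172.414ms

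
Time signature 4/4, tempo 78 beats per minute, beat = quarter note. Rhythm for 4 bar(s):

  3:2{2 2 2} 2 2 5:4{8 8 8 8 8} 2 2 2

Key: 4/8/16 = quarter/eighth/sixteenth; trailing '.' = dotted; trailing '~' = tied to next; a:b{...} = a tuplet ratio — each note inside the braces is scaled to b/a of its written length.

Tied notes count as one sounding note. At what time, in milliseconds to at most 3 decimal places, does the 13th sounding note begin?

note 13 onset = 14b = 10769.231ms

1. 0.0ms @ 0 + 1025.641ms (4/3)
2. 1025.641ms @ 4/3 + 1025.641ms (4/3)
3. 2051.282ms @ 8/3 + 1025.641ms (4/3)
4. 3076.923ms @ 4 + 1538.462ms (2)
5. 4615.385ms @ 6 + 1538.462ms (2)
6. 6153.846ms @ 8 + 307.692ms (2/5)
7. 6461.538ms @ 42/5 + 307.692ms (2/5)
8. 6769.231ms @ 44/5 + 307.692ms (2/5)
9. 7076.923ms @ 46/5 + 307.692ms (2/5)
10. 7384.615ms @ 48/5 + 307.692ms (2/5)
11. 7692.308ms @ 10 + 1538.462ms (2)
12. 9230.769ms @ 12 + 1538.462ms (2)
13. 10769.231ms @ 14 + 1538.462ms (2)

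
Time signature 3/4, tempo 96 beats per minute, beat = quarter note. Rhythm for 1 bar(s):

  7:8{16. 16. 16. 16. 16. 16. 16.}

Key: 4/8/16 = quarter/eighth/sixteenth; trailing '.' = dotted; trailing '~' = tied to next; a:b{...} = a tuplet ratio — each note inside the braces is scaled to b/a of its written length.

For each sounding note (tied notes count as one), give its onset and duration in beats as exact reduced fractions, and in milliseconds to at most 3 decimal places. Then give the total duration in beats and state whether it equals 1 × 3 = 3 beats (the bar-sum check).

1) 0.0ms=0b +267.857ms=3/7b
2) 267.857ms=3/7b +267.857ms=3/7b
3) 535.714ms=6/7b +267.857ms=3/7b
4) 803.571ms=9/7b +267.857ms=3/7b
5) 1071.429ms=12/7b +267.857ms=3/7b
6) 1339.286ms=15/7b +267.857ms=3/7b
7) 1607.143ms=18/7b +267.857ms=3/7b
Σ=3b of 3 (96bpm 3/4) — PASS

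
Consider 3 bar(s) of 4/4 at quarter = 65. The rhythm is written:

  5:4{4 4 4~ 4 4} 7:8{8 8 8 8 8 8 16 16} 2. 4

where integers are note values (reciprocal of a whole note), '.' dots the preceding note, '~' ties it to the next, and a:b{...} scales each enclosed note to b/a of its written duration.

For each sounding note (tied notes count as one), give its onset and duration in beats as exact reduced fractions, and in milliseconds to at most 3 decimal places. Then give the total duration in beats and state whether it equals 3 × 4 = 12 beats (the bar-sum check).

1) 0.0ms=0b +738.462ms=4/5b
2) 738.462ms=4/5b +738.462ms=4/5b
3) 1476.923ms=8/5b +1476.923ms=8/5b
4) 2953.846ms=16/5b +738.462ms=4/5b
5) 3692.308ms=4b +527.473ms=4/7b
6) 4219.78ms=32/7b +527.473ms=4/7b
7) 4747.253ms=36/7b +527.473ms=4/7b
8) 5274.725ms=40/7b +527.473ms=4/7b
9) 5802.198ms=44/7b +527.473ms=4/7b
10) 6329.67ms=48/7b +527.473ms=4/7b
11) 6857.143ms=52/7b +263.736ms=2/7b
12) 7120.879ms=54/7b +263.736ms=2/7b
13) 7384.615ms=8b +2769.231ms=3b
14) 10153.846ms=11b +923.077ms=1b
Σ=12b of 12 (65bpm 4/4) — PASS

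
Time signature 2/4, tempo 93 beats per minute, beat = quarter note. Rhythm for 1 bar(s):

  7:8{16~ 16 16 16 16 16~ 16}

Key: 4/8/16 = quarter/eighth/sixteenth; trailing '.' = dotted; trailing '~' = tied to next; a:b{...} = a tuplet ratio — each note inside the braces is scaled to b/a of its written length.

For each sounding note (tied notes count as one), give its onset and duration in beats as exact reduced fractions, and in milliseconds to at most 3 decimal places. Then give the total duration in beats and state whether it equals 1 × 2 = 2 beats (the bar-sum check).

1) 0.0ms=0b +368.664ms=4/7b
2) 368.664ms=4/7b +184.332ms=2/7b
3) 552.995ms=6/7b +184.332ms=2/7b
4) 737.327ms=8/7b +184.332ms=2/7b
5) 921.659ms=10/7b +368.664ms=4/7b
Σ=2b of 2 (93bpm 2/4) — PASS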